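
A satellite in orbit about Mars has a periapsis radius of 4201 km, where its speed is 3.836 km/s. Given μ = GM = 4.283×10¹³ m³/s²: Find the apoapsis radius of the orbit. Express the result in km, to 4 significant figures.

r_p = 4.201×10⁶ m.
Specific energy ε = v²/2 − μ/r = -2.838×10⁶ J/kg, so a = −μ/(2ε) = 7.546×10⁶ m.
The apsides satisfy r_p + r_a = 2a, so the apoapsis radius is 2a − r_p = 1.089×10⁷ m = 10892 km.

apoapsis radius ≈ 10890 km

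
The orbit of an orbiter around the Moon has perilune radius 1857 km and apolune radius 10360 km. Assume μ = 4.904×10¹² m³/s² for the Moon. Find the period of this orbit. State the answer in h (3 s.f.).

T ≈ 11.9 h

Semi-major axis a = (r_p + r_a)/2 = (1857.0 + 10360)/2 = 6108.5 km = 6.108×10⁶ m.
By Kepler's third law T = 2π√(a³/μ) = 2π × 6.818×10³ = 4.284×10⁴ s.
= 11.90 h.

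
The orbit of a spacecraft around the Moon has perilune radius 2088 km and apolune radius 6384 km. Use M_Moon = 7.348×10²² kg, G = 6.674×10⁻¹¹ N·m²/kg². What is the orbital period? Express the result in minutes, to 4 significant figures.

μ = GM = 6.674×10⁻¹¹ × 7.348×10²² = 4.904×10¹² m³/s².
Semi-major axis a = (r_p + r_a)/2 = (2088.0 + 6384.0)/2 = 4236.0 km = 4.236×10⁶ m.
By Kepler's third law T = 2π√(a³/μ) = 2π × 3.937×10³ = 2.474×10⁴ s.
= 412.3 minutes.

T ≈ 412.3 minutes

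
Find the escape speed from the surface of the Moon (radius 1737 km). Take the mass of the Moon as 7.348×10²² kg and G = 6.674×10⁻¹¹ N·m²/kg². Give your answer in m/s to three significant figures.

μ = GM = 6.674×10⁻¹¹ × 7.348×10²² = 4.904×10¹² m³/s².
r = R = 1.737×10⁶ m.
Escape speed v_esc = √(2μ/r) = √(2 × 4.904×10¹² / 1.737×10⁶) = √(5.647×10⁶) = 2376 m/s.

v_esc ≈ 2380 m/s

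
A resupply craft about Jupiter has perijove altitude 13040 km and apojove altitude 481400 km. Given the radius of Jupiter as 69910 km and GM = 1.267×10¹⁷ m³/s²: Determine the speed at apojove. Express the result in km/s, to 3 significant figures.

v ≈ 7.75 km/s

r_p = 69910 + 13040 = 82950 km = 8.2950×10⁷ m.
r_a = 69910 + 481400 = 551310 km = 5.5131×10⁸ m.
Semi-major axis a = (r_p + r_a)/2 = 3.1713×10⁵ km = 3.171×10⁸ m.
Vis-viva: v² = μ(2/r − 1/a) = 1.267×10¹⁷ × (3.628×10⁻⁹ − 3.153×10⁻⁹) = 6.011×10⁷ m²/s².
v = 7753 m/s = 7.753 km/s.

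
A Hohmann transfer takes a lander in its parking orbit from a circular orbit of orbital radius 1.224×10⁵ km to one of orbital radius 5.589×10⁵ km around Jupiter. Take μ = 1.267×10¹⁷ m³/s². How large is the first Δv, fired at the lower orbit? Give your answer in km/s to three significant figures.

Δv ≈ 9.04 km/s

r₁ = 1.224×10⁵ km = 1.224×10⁸ m.
r₂ = 5.589×10⁵ km = 5.589×10⁸ m.
Transfer ellipse a_t = (r₁ + r₂)/2 = 3.406×10⁸ m.
At r₁: circular v_c1 = √(μ/r₁) = 32170 m/s; transfer-perijove v_p = √[μ(2/r₁ − 1/a_t)] = 41210 m/s.
Δv₁ = v_p − v_c1 = 9037 m/s.
= 9.037 km/s.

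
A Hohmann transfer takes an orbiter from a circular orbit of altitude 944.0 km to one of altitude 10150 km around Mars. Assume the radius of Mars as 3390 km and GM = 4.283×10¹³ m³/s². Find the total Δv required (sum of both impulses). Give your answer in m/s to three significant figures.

Δv_total ≈ 1270 m/s

r₁ = 3390 + 944.0 = 4334.0 km = 4.3340×10⁶ m.
r₂ = 3390 + 10150 = 13540 km = 1.3540×10⁷ m.
Transfer ellipse a_t = (r₁ + r₂)/2 = 8.937×10⁶ m.
At r₁: circular v_c1 = √(μ/r₁) = 3144 m/s; transfer-periapsis v_p = √[μ(2/r₁ − 1/a_t)] = 3869 m/s.
Δv₁ = v_p − v_c1 = 725.8 m/s.
At r₂: circular v_c2 = √(μ/r₂) = 1779 m/s; transfer-apoapsis v_a = √[μ(2/r₂ − 1/a_t)] = 1239 m/s.
Δv₂ = v_c2 − v_a = 540.0 m/s.
Total Δv = Δv₁ + Δv₂ = 1266 m/s.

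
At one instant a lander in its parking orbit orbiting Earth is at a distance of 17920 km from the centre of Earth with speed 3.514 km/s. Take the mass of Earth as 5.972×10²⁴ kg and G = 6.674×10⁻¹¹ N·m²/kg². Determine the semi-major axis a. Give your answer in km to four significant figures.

a ≈ 12400 km

μ = GM = 6.674×10⁻¹¹ × 5.972×10²⁴ = 3.986×10¹⁴ m³/s².
r = 1.792×10⁷ m.
Specific orbital energy ε = v²/2 − μ/r = (3514)²/2 − 3.986×10¹⁴/1.792×10⁷ = -1.607×10⁷ J/kg.
Since ε = −μ/(2a), a = −μ/(2ε) = 1.240×10⁷ m = 12403 km.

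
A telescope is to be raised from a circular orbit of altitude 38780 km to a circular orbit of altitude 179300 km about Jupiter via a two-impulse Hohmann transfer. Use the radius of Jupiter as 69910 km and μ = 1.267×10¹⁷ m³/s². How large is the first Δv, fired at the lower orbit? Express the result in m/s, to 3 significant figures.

r₁ = 69910 + 38780 = 108690 km = 1.0869×10⁸ m.
r₂ = 69910 + 179300 = 249210 km = 2.4921×10⁸ m.
Transfer ellipse a_t = (r₁ + r₂)/2 = 1.790×10⁸ m.
At r₁: circular v_c1 = √(μ/r₁) = 34140 m/s; transfer-perijove v_p = √[μ(2/r₁ − 1/a_t)] = 40290 m/s.
Δv₁ = v_p − v_c1 = 6149 m/s.

Δv ≈ 6150 m/s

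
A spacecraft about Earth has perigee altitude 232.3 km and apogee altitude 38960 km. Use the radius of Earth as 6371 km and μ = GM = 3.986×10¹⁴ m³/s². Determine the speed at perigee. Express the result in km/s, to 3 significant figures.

v ≈ 10.3 km/s

r_p = 6371 + 232.3 = 6603.3 km = 6.6033×10⁶ m.
r_a = 6371 + 38960 = 45331 km = 4.5331×10⁷ m.
Semi-major axis a = (r_p + r_a)/2 = 25967 km = 2.597×10⁷ m.
Vis-viva: v² = μ(2/r − 1/a) = 3.986×10¹⁴ × (3.029×10⁻⁷ − 3.851×10⁻⁸) = 1.054×10⁸ m²/s².
v = 10270 m/s = 10.27 km/s.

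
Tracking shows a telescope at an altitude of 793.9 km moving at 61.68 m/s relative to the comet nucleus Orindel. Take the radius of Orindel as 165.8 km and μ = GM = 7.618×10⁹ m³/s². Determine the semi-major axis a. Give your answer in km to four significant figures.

r = 165.8 + 793.9 = 959.70 km = 9.597×10⁵ m.
Specific orbital energy ε = v²/2 − μ/r = (61.68)²/2 − 7.618×10⁹/9.597×10⁵ = -6.036×10³ J/kg.
Since ε = −μ/(2a), a = −μ/(2ε) = 6.311×10⁵ m = 631.08 km.

a ≈ 631.1 km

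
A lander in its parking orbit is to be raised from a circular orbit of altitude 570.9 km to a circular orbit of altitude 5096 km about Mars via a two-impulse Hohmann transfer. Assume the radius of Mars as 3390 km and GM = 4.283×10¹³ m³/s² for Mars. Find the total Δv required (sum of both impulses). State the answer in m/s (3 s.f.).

r₁ = 3390 + 570.9 = 3960.9 km = 3.9609×10⁶ m.
r₂ = 3390 + 5096 = 8486.0 km = 8.4860×10⁶ m.
Transfer ellipse a_t = (r₁ + r₂)/2 = 6.223×10⁶ m.
At r₁: circular v_c1 = √(μ/r₁) = 3288 m/s; transfer-periapsis v_p = √[μ(2/r₁ − 1/a_t)] = 3840 m/s.
Δv₁ = v_p − v_c1 = 551.5 m/s.
At r₂: circular v_c2 = √(μ/r₂) = 2247 m/s; transfer-apoapsis v_a = √[μ(2/r₂ − 1/a_t)] = 1792 m/s.
Δv₂ = v_c2 − v_a = 454.3 m/s.
Total Δv = Δv₁ + Δv₂ = 1006 m/s.

Δv_total ≈ 1010 m/s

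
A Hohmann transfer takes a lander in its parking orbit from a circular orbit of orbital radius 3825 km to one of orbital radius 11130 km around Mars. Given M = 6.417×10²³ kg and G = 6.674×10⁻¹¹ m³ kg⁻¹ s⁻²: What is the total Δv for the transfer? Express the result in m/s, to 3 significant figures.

Δv_total ≈ 1290 m/s

μ = GM = 6.674×10⁻¹¹ × 6.417×10²³ = 4.283×10¹³ m³/s².
r₁ = 3825 km = 3.825×10⁶ m.
r₂ = 11130 km = 1.113×10⁷ m.
Transfer ellipse a_t = (r₁ + r₂)/2 = 7.478×10⁶ m.
At r₁: circular v_c1 = √(μ/r₁) = 3346 m/s; transfer-periapsis v_p = √[μ(2/r₁ − 1/a_t)] = 4082 m/s.
Δv₁ = v_p − v_c1 = 736.2 m/s.
At r₂: circular v_c2 = √(μ/r₂) = 1962 m/s; transfer-apoapsis v_a = √[μ(2/r₂ − 1/a_t)] = 1403 m/s.
Δv₂ = v_c2 − v_a = 558.6 m/s.
Total Δv = Δv₁ + Δv₂ = 1295 m/s.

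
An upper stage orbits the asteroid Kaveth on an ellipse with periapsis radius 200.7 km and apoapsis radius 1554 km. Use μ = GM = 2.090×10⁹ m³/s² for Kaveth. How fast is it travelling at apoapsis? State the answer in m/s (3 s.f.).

v ≈ 17.5 m/s

Semi-major axis a = (r_p + r_a)/2 = 877.35 km = 8.774×10⁵ m.
Vis-viva: v² = μ(2/r − 1/a) = 2.090×10⁹ × (1.287×10⁻⁶ − 1.140×10⁻⁶) = 3.077×10² m²/s².
v = 17.54 m/s.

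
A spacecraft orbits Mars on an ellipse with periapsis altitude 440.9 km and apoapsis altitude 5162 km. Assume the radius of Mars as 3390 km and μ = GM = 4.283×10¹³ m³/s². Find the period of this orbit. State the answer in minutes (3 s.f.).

T ≈ 247 minutes

r_p = 3390 + 440.9 = 3830.9 km = 3.8309×10⁶ m.
r_a = 3390 + 5162 = 8552.0 km = 8.5520×10⁶ m.
Semi-major axis a = (r_p + r_a)/2 = (3830.9 + 8552.0)/2 = 6191.4 km = 6.191×10⁶ m.
By Kepler's third law T = 2π√(a³/μ) = 2π × 2.354×10³ = 1.479×10⁴ s.
= 246.5 minutes.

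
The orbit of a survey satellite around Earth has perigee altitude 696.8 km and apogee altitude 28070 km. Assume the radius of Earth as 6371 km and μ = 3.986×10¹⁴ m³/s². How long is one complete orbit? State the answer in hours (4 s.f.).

r_p = 6371 + 696.8 = 7067.8 km = 7.0678×10⁶ m.
r_a = 6371 + 28070 = 34441 km = 3.4441×10⁷ m.
Semi-major axis a = (r_p + r_a)/2 = (7067.8 + 34441)/2 = 20754 km = 2.075×10⁷ m.
By Kepler's third law T = 2π√(a³/μ) = 2π × 4.736×10³ = 2.976×10⁴ s.
= 8.266 hours.

T ≈ 8.266 hours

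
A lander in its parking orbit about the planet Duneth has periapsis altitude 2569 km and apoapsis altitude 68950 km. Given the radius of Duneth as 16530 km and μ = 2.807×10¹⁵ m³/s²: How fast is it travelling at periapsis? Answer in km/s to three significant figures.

v ≈ 15.5 km/s

r_p = 16530 + 2569 = 19099 km = 1.9099×10⁷ m.
r_a = 16530 + 68950 = 85480 km = 8.5480×10⁷ m.
Semi-major axis a = (r_p + r_a)/2 = 52290 km = 5.229×10⁷ m.
Vis-viva: v² = μ(2/r − 1/a) = 2.807×10¹⁵ × (1.047×10⁻⁷ − 1.912×10⁻⁸) = 2.403×10⁸ m²/s².
v = 15500 m/s = 15.50 km/s.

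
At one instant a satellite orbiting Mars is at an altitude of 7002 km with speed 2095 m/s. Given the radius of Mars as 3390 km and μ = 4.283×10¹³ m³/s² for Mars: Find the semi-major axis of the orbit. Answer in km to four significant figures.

a ≈ 11110 km

r = 3390 + 7002 = 10392 km = 1.039×10⁷ m.
Specific orbital energy ε = v²/2 − μ/r = (2095)²/2 − 4.283×10¹³/1.039×10⁷ = -1.927×10⁶ J/kg.
Since ε = −μ/(2a), a = −μ/(2ε) = 1.111×10⁷ m = 11114 km.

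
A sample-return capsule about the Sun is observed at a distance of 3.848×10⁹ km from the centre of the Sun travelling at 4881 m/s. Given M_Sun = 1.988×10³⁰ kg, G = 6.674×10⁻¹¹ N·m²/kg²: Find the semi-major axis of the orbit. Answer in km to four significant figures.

μ = GM = 6.674×10⁻¹¹ × 1.988×10³⁰ = 1.327×10²⁰ m³/s².
r = 3.848×10¹² m.
Vis-viva rearranged: 1/a = 2/r − v²/μ = 5.198×10⁻¹³ − 1.796×10⁻¹³ = 3.402×10⁻¹³ m⁻¹.
a = 2.940×10¹² m = 2.9395×10⁹ km.

a ≈ 2.940×10⁹ km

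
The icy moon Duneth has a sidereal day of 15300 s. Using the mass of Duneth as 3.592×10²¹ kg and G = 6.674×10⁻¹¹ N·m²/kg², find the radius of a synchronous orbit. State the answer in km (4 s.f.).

μ = GM = 6.674×10⁻¹¹ × 3.592×10²¹ = 2.397×10¹¹ m³/s².
A synchronous orbit has period T, so by Kepler's third law a = (μT²/4π²)^(1/3).
μT²/4π² = 2.397×10¹¹ × (1.530×10⁴)² / 39.48 = 1.421×10¹⁸ m³.
a = 1.124×10⁶ m = 1124.4 km.

r_sync ≈ 1124 km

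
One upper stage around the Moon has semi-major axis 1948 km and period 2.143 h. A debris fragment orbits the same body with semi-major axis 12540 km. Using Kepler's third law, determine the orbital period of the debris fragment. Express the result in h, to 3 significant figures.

T₂ ≈ 35.0 h

Kepler's third law: T² ∝ a³, so T₂ = T₁ (a₂/a₁)^(3/2).
a₂/a₁ = 6.437, (a₂/a₁)^(3/2) = 16.33.
T₂ = 2.143 × 16.33 = 35.00 h.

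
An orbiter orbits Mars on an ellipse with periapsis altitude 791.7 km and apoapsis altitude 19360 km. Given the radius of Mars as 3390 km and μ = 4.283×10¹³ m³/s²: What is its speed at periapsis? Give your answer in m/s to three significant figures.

r_p = 3390 + 791.7 = 4181.7 km = 4.1817×10⁶ m.
r_a = 3390 + 19360 = 22750 km = 2.2750×10⁷ m.
Semi-major axis a = (r_p + r_a)/2 = 13466 km = 1.347×10⁷ m.
Vis-viva: v² = μ(2/r − 1/a) = 4.283×10¹³ × (4.783×10⁻⁷ − 7.426×10⁻⁸) = 1.730×10⁷ m²/s².
v = 4160 m/s.

v ≈ 4160 m/s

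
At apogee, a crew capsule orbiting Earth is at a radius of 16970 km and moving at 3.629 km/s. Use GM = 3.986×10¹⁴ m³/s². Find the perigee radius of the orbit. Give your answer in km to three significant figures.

r_a = 1.697×10⁷ m.
Specific energy ε = v²/2 − μ/r = -1.690×10⁷ J/kg, so a = −μ/(2ε) = 1.179×10⁷ m.
The apsides satisfy r_p + r_a = 2a, so the perigee radius is 2a − r_a = 6.611×10⁶ m = 6610.7 km.

perigee radius ≈ 6610 km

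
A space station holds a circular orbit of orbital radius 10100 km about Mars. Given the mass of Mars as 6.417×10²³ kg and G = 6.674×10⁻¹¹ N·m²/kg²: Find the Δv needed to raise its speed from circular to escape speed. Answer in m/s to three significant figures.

μ = GM = 6.674×10⁻¹¹ × 6.417×10²³ = 4.283×10¹³ m³/s².
r = 10100 km = 1.010×10⁷ m.
Circular speed v_c = √(μ/r) = 2059 m/s.
Escape speed v_esc = √(2μ/r) = √2 × v_c = 2912 m/s.
Δv = v_esc − v_c = 852.9 m/s.

Δv ≈ 853 m/s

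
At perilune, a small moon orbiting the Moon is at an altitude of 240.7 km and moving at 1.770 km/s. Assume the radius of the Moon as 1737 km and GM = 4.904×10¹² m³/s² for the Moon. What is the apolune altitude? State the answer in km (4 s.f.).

apolune altitude ≈ 1655 km

r_p = 1737 + 240.7 = 1977.7 km = 1.978×10⁶ m.
Specific energy ε = v²/2 − μ/r = -9.132×10⁵ J/kg, so a = −μ/(2ε) = 2.685×10⁶ m.
The apsides satisfy r_p + r_a = 2a, so the apolune radius is 2a − r_p = 3.392×10⁶ m = 3392.4 km.
Apolune altitude = 3392.4 − 1737 = 1655.4 km.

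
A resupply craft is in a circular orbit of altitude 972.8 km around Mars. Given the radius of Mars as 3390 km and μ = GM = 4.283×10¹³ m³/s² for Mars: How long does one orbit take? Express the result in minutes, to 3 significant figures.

T ≈ 146 minutes

r = 3390 + 972.8 = 4362.8 km = 4.3628×10⁶ m.
Kepler's third law: T = 2π√(r³/μ) = 2π√((4.363×10⁶)³ / 4.283×10¹³).
r³/μ = 1.939×10⁶ s², so T = 2π × 1.392×10³ = 8.749×10³ s.
Converting: 8.749×10³ s ÷ 60.00 = 145.8 minutes.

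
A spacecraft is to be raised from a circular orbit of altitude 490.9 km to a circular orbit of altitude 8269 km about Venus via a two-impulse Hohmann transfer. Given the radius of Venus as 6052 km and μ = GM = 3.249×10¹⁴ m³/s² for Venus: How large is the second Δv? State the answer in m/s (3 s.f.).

Δv ≈ 991 m/s

r₁ = 6052 + 490.9 = 6542.9 km = 6.5429×10⁶ m.
r₂ = 6052 + 8269 = 14321 km = 1.4321×10⁷ m.
Transfer ellipse a_t = (r₁ + r₂)/2 = 1.043×10⁷ m.
At r₁: circular v_c1 = √(μ/r₁) = 7047 m/s; transfer-periapsis v_p = √[μ(2/r₁ − 1/a_t)] = 8256 m/s.
At r₂: circular v_c2 = √(μ/r₂) = 4763 m/s; transfer-apoapsis v_a = √[μ(2/r₂ − 1/a_t)] = 3772 m/s.
Δv₂ = v_c2 − v_a = 990.9 m/s.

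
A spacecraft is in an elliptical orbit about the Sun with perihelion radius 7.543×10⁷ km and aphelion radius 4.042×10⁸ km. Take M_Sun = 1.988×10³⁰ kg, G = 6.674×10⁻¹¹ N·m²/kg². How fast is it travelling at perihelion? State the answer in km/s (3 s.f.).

v ≈ 54.4 km/s

μ = GM = 6.674×10⁻¹¹ × 1.988×10³⁰ = 1.327×10²⁰ m³/s².
Semi-major axis a = (r_p + r_a)/2 = 2.3982×10⁸ km = 2.398×10¹¹ m.
Vis-viva: v² = μ(2/r − 1/a) = 1.327×10²⁰ × (2.651×10⁻¹¹ − 4.170×10⁻¹²) = 2.965×10⁹ m²/s².
v = 54450 m/s = 54.45 km/s.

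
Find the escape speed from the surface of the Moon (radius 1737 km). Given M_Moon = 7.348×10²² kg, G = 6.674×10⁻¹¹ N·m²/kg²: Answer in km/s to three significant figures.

μ = GM = 6.674×10⁻¹¹ × 7.348×10²² = 4.904×10¹² m³/s².
r = R = 1.737×10⁶ m.
Escape speed v_esc = √(2μ/r) = √(2 × 4.904×10¹² / 1.737×10⁶) = √(5.647×10⁶) = 2376 m/s.
= 2.376 km/s.

v_esc ≈ 2.38 km/s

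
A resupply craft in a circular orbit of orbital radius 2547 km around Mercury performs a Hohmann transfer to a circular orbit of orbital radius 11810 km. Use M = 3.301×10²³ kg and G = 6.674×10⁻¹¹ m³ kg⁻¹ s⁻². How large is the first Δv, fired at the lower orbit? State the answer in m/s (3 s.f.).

μ = GM = 6.674×10⁻¹¹ × 3.301×10²³ = 2.203×10¹³ m³/s².
r₁ = 2547 km = 2.547×10⁶ m.
r₂ = 11810 km = 1.181×10⁷ m.
Transfer ellipse a_t = (r₁ + r₂)/2 = 7.178×10⁶ m.
At r₁: circular v_c1 = √(μ/r₁) = 2941 m/s; transfer-periherm v_p = √[μ(2/r₁ − 1/a_t)] = 3772 m/s.
Δv₁ = v_p − v_c1 = 831.3 m/s.

Δv ≈ 831 m/s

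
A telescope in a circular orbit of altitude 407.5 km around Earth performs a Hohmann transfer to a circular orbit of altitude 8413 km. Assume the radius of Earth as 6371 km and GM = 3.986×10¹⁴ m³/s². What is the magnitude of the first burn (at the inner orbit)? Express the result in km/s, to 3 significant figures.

Δv ≈ 1.31 km/s

r₁ = 6371 + 407.5 = 6778.5 km = 6.7785×10⁶ m.
r₂ = 6371 + 8413 = 14784 km = 1.4784×10⁷ m.
Transfer ellipse a_t = (r₁ + r₂)/2 = 1.078×10⁷ m.
At r₁: circular v_c1 = √(μ/r₁) = 7668 m/s; transfer-perigee v_p = √[μ(2/r₁ − 1/a_t)] = 8980 m/s.
Δv₁ = v_p − v_c1 = 1311 m/s.
= 1.311 km/s.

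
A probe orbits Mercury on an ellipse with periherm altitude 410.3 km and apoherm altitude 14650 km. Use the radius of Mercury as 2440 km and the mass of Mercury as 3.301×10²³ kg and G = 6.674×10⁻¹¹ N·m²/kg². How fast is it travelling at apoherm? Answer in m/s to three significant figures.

μ = GM = 6.674×10⁻¹¹ × 3.301×10²³ = 2.203×10¹³ m³/s².
r_p = 2440 + 410.3 = 2850.3 km = 2.8503×10⁶ m.
r_a = 2440 + 14650 = 17090 km = 1.7090×10⁷ m.
Semi-major axis a = (r_p + r_a)/2 = 9970.1 km = 9.970×10⁶ m.
Vis-viva: v² = μ(2/r − 1/a) = 2.203×10¹³ × (1.170×10⁻⁷ − 1.003×10⁻⁷) = 3.685×10⁵ m²/s².
v = 607.1 m/s.

v ≈ 607 m/s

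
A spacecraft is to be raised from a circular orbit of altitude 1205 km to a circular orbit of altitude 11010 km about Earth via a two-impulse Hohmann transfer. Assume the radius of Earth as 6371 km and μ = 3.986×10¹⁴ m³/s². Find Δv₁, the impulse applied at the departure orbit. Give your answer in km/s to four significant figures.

r₁ = 6371 + 1205 = 7576.0 km = 7.5760×10⁶ m.
r₂ = 6371 + 11010 = 17381 km = 1.7381×10⁷ m.
Transfer ellipse a_t = (r₁ + r₂)/2 = 1.248×10⁷ m.
At r₁: circular v_c1 = √(μ/r₁) = 7254 m/s; transfer-perigee v_p = √[μ(2/r₁ − 1/a_t)] = 8561 m/s.
Δv₁ = v_p − v_c1 = 1307 m/s.
= 1.307 km/s.

Δv ≈ 1.307 km/s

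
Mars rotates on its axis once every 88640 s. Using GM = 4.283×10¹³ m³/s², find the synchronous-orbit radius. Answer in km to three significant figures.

A synchronous orbit has period T, so by Kepler's third law a = (μT²/4π²)^(1/3).
μT²/4π² = 4.283×10¹³ × (8.864×10⁴)² / 39.48 = 8.524×10²¹ m³.
a = 2.043×10⁷ m = 20428 km.

r_sync ≈ 20400 km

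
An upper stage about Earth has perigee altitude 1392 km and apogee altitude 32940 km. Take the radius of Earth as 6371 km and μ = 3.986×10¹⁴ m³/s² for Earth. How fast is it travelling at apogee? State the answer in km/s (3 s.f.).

v ≈ 1.83 km/s

r_p = 6371 + 1392 = 7763.0 km = 7.7630×10⁶ m.
r_a = 6371 + 32940 = 39311 km = 3.9311×10⁷ m.
Semi-major axis a = (r_p + r_a)/2 = 23537 km = 2.354×10⁷ m.
Vis-viva: v² = μ(2/r − 1/a) = 3.986×10¹⁴ × (5.088×10⁻⁸ − 4.249×10⁻⁸) = 3.344×10⁶ m²/s².
v = 1829 m/s = 1.829 km/s.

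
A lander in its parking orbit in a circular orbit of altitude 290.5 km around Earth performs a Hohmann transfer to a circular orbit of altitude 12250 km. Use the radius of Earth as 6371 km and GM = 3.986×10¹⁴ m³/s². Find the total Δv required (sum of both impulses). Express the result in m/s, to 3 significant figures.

r₁ = 6371 + 290.5 = 6661.5 km = 6.6615×10⁶ m.
r₂ = 6371 + 12250 = 18621 km = 1.8621×10⁷ m.
Transfer ellipse a_t = (r₁ + r₂)/2 = 1.264×10⁷ m.
At r₁: circular v_c1 = √(μ/r₁) = 7735 m/s; transfer-perigee v_p = √[μ(2/r₁ − 1/a_t)] = 9388 m/s.
Δv₁ = v_p − v_c1 = 1653 m/s.
At r₂: circular v_c2 = √(μ/r₂) = 4627 m/s; transfer-apogee v_a = √[μ(2/r₂ − 1/a_t)] = 3359 m/s.
Δv₂ = v_c2 − v_a = 1268 m/s.
Total Δv = Δv₁ + Δv₂ = 2921 m/s.

Δv_total ≈ 2920 m/s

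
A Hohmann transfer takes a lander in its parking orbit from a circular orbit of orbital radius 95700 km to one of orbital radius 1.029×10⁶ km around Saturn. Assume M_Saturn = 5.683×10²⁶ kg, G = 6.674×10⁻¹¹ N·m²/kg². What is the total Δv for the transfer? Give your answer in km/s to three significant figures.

Δv_total ≈ 10.6 km/s

μ = GM = 6.674×10⁻¹¹ × 5.683×10²⁶ = 3.793×10¹⁶ m³/s².
r₁ = 95700 km = 9.570×10⁷ m.
r₂ = 1.029×10⁶ km = 1.029×10⁹ m.
Transfer ellipse a_t = (r₁ + r₂)/2 = 5.624×10⁸ m.
At r₁: circular v_c1 = √(μ/r₁) = 19910 m/s; transfer-perikrone v_p = √[μ(2/r₁ − 1/a_t)] = 26930 m/s.
Δv₁ = v_p − v_c1 = 7022 m/s.
At r₂: circular v_c2 = √(μ/r₂) = 6071 m/s; transfer-apokrone v_a = √[μ(2/r₂ − 1/a_t)] = 2505 m/s.
Δv₂ = v_c2 − v_a = 3567 m/s.
Total Δv = Δv₁ + Δv₂ = 10590 m/s = 10.59 km/s.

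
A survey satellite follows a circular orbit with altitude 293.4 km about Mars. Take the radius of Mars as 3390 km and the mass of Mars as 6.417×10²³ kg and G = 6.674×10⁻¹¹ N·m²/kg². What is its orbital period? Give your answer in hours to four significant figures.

μ = GM = 6.674×10⁻¹¹ × 6.417×10²³ = 4.283×10¹³ m³/s².
r = 3390 + 293.4 = 3683.4 km = 3.6834×10⁶ m.
Kepler's third law: T = 2π√(r³/μ) = 2π√((3.683×10⁶)³ / 4.283×10¹³).
r³/μ = 1.167×10⁶ s², so T = 2π × 1.080×10³ = 6.787×10³ s.
Converting: 6.787×10³ s ÷ 3600 = 1.885 hours.

T ≈ 1.885 hours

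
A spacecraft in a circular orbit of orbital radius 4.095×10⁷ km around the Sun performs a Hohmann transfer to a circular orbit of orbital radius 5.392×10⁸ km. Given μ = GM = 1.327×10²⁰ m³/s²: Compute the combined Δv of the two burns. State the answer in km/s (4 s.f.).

Δv_total ≈ 30.48 km/s

r₁ = 4.095×10⁷ km = 4.095×10¹⁰ m.
r₂ = 5.392×10⁸ km = 5.392×10¹¹ m.
Transfer ellipse a_t = (r₁ + r₂)/2 = 2.901×10¹¹ m.
At r₁: circular v_c1 = √(μ/r₁) = 56930 m/s; transfer-perihelion v_p = √[μ(2/r₁ − 1/a_t)] = 77610 m/s.
Δv₁ = v_p − v_c1 = 20690 m/s.
At r₂: circular v_c2 = √(μ/r₂) = 15690 m/s; transfer-aphelion v_a = √[μ(2/r₂ − 1/a_t)] = 5894 m/s.
Δv₂ = v_c2 − v_a = 9793 m/s.
Total Δv = Δv₁ + Δv₂ = 30480 m/s = 30.48 km/s.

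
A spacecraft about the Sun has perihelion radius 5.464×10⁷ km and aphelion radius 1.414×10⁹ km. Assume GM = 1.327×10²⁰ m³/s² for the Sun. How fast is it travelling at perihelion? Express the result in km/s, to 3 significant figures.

Semi-major axis a = (r_p + r_a)/2 = 7.3432×10⁸ km = 7.343×10¹¹ m.
Vis-viva: v² = μ(2/r − 1/a) = 1.327×10²⁰ × (3.660×10⁻¹¹ − 1.362×10⁻¹²) = 4.677×10⁹ m²/s².
v = 68390 m/s = 68.39 km/s.

v ≈ 68.4 km/s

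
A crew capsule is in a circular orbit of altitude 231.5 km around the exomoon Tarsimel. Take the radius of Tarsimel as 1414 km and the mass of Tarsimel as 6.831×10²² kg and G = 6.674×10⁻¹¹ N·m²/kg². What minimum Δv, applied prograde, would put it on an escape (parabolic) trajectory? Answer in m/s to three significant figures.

μ = GM = 6.674×10⁻¹¹ × 6.831×10²² = 4.559×10¹² m³/s².
r = 1414 + 231.5 = 1645.5 km = 1.6455×10⁶ m.
Circular speed v_c = √(μ/r) = 1665 m/s.
Escape speed v_esc = √(2μ/r) = √2 × v_c = 2354 m/s.
Δv = v_esc − v_c = 689.5 m/s.

Δv ≈ 689 m/s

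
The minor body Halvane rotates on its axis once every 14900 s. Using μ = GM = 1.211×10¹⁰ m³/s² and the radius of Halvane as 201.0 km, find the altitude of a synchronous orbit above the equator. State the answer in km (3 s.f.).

A synchronous orbit has period T, so by Kepler's third law a = (μT²/4π²)^(1/3).
μT²/4π² = 1.211×10¹⁰ × (1.490×10⁴)² / 39.48 = 6.810×10¹⁶ m³.
a = 4.084×10⁵ m = 408.37 km.
Altitude h = a − R = 408.37 − 201.0 = 207.37 km.

h_sync ≈ 207 km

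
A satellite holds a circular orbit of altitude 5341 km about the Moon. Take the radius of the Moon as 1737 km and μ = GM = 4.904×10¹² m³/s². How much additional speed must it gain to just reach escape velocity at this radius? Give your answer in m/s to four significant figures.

r = 1737 + 5341 = 7078.0 km = 7.0780×10⁶ m.
Circular speed v_c = √(μ/r) = 832.4 m/s.
Escape speed v_esc = √(2μ/r) = √2 × v_c = 1177 m/s.
Δv = v_esc − v_c = 344.8 m/s.

Δv ≈ 344.8 m/s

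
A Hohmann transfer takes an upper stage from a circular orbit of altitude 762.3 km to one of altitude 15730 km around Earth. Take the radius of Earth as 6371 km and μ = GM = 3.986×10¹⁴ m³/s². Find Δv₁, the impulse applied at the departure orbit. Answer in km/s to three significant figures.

Δv ≈ 1.72 km/s

r₁ = 6371 + 762.3 = 7133.3 km = 7.1333×10⁶ m.
r₂ = 6371 + 15730 = 22101 km = 2.2101×10⁷ m.
Transfer ellipse a_t = (r₁ + r₂)/2 = 1.462×10⁷ m.
At r₁: circular v_c1 = √(μ/r₁) = 7475 m/s; transfer-perigee v_p = √[μ(2/r₁ − 1/a_t)] = 9192 m/s.
Δv₁ = v_p − v_c1 = 1717 m/s.
= 1.717 km/s.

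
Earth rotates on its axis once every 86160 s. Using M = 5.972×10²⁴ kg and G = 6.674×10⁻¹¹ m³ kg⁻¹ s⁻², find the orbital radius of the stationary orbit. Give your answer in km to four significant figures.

μ = GM = 6.674×10⁻¹¹ × 5.972×10²⁴ = 3.986×10¹⁴ m³/s².
A synchronous orbit has period T, so by Kepler's third law a = (μT²/4π²)^(1/3).
μT²/4π² = 3.986×10¹⁴ × (8.616×10⁴)² / 39.48 = 7.495×10²² m³.
a = 4.216×10⁷ m = 42162 km.

r_sync ≈ 42160 km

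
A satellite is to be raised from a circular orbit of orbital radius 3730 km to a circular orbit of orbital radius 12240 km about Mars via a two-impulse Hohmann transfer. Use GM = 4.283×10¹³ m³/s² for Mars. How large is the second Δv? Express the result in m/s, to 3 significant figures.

r₁ = 3730 km = 3.730×10⁶ m.
r₂ = 12240 km = 1.224×10⁷ m.
Transfer ellipse a_t = (r₁ + r₂)/2 = 7.985×10⁶ m.
At r₁: circular v_c1 = √(μ/r₁) = 3389 m/s; transfer-periapsis v_p = √[μ(2/r₁ − 1/a_t)] = 4195 m/s.
At r₂: circular v_c2 = √(μ/r₂) = 1871 m/s; transfer-apoapsis v_a = √[μ(2/r₂ − 1/a_t)] = 1278 m/s.
Δv₂ = v_c2 − v_a = 592.1 m/s.

Δv ≈ 592 m/s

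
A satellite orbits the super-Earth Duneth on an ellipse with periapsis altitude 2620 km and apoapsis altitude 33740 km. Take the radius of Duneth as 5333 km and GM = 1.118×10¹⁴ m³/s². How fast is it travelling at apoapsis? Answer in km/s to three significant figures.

v ≈ 0.984 km/s

r_p = 5333 + 2620 = 7953.0 km = 7.9530×10⁶ m.
r_a = 5333 + 33740 = 39073 km = 3.9073×10⁷ m.
Semi-major axis a = (r_p + r_a)/2 = 23513 km = 2.351×10⁷ m.
Vis-viva: v² = μ(2/r − 1/a) = 1.118×10¹⁴ × (5.119×10⁻⁸ − 4.253×10⁻⁸) = 9.678×10⁵ m²/s².
v = 983.8 m/s = 0.9838 km/s.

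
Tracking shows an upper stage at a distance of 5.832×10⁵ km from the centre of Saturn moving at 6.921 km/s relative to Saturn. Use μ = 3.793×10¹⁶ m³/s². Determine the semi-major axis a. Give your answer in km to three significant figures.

r = 5.832×10⁸ m.
Specific orbital energy ε = v²/2 − μ/r = (6921)²/2 − 3.793×10¹⁶/5.832×10⁸ = -4.109×10⁷ J/kg.
Since ε = −μ/(2a), a = −μ/(2ε) = 4.616×10⁸ m = 4.6157×10⁵ km.

a ≈ 4.62×10⁵ km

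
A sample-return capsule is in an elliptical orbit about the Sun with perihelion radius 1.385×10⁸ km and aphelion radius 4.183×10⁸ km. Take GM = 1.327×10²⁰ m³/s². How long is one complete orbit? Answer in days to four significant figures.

T ≈ 927.3 days

Semi-major axis a = (r_p + r_a)/2 = (1.3850×10⁸ + 4.1830×10⁸)/2 = 2.7840×10⁸ km = 2.784×10¹¹ m.
By Kepler's third law T = 2π√(a³/μ) = 2π × 1.275×10⁷ = 8.012×10⁷ s.
= 927.3 days.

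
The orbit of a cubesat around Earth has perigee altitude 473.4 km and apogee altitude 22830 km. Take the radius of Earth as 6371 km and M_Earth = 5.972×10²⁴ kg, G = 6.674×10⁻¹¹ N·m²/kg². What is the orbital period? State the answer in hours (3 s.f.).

T ≈ 6.69 hours

μ = GM = 6.674×10⁻¹¹ × 5.972×10²⁴ = 3.986×10¹⁴ m³/s².
r_p = 6371 + 473.4 = 6844.4 km = 6.8444×10⁶ m.
r_a = 6371 + 22830 = 29201 km = 2.9201×10⁷ m.
Semi-major axis a = (r_p + r_a)/2 = (6844.4 + 29201)/2 = 18023 km = 1.802×10⁷ m.
By Kepler's third law T = 2π√(a³/μ) = 2π × 3.832×10³ = 2.408×10⁴ s.
= 6.689 hours.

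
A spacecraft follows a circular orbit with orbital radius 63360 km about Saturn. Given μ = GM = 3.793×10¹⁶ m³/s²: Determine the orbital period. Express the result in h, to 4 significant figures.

T ≈ 4.520 h

r = 63360 km = 6.336×10⁷ m.
Kepler's third law: T = 2π√(r³/μ) = 2π√((6.336×10⁷)³ / 3.793×10¹⁶).
r³/μ = 6.706×10⁶ s², so T = 2π × 2.590×10³ = 1.627×10⁴ s.
Converting: 1.627×10⁴ s ÷ 3600 = 4.520 h.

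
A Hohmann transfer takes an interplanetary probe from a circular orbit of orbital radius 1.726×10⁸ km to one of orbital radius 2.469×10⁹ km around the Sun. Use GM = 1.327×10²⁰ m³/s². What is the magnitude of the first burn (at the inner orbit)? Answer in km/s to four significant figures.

Δv ≈ 10.18 km/s

r₁ = 1.726×10⁸ km = 1.726×10¹¹ m.
r₂ = 2.469×10⁹ km = 2.469×10¹² m.
Transfer ellipse a_t = (r₁ + r₂)/2 = 1.321×10¹² m.
At r₁: circular v_c1 = √(μ/r₁) = 27730 m/s; transfer-perihelion v_p = √[μ(2/r₁ − 1/a_t)] = 37910 m/s.
Δv₁ = v_p − v_c1 = 10180 m/s.
= 10.18 km/s.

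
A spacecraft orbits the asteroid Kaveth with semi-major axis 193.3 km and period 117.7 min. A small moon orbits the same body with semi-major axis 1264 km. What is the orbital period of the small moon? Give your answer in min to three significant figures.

T₂ ≈ 1970 min

Kepler's third law: T² ∝ a³, so T₂ = T₁ (a₂/a₁)^(3/2).
a₂/a₁ = 6.539, (a₂/a₁)^(3/2) = 16.72.
T₂ = 117.7 × 16.72 = 1968 min.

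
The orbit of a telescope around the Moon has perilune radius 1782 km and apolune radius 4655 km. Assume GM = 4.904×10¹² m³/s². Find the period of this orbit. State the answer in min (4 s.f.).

Semi-major axis a = (r_p + r_a)/2 = (1782.0 + 4655.0)/2 = 3218.5 km = 3.218×10⁶ m.
By Kepler's third law T = 2π√(a³/μ) = 2π × 2.607×10³ = 1.638×10⁴ s.
= 273.0 min.

T ≈ 273.0 min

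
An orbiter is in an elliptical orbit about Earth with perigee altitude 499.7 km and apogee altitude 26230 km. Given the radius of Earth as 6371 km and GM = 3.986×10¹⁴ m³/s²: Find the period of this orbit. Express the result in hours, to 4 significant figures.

T ≈ 7.665 hours

r_p = 6371 + 499.7 = 6870.7 km = 6.8707×10⁶ m.
r_a = 6371 + 26230 = 32601 km = 3.2601×10⁷ m.
Semi-major axis a = (r_p + r_a)/2 = (6870.7 + 32601)/2 = 19736 km = 1.974×10⁷ m.
By Kepler's third law T = 2π√(a³/μ) = 2π × 4.392×10³ = 2.759×10⁴ s.
= 7.665 hours.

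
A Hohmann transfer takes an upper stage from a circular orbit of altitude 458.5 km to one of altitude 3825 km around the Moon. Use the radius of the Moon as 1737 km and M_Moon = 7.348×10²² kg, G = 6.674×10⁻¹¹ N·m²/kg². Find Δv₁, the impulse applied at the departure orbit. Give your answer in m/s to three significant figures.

μ = GM = 6.674×10⁻¹¹ × 7.348×10²² = 4.904×10¹² m³/s².
r₁ = 1737 + 458.5 = 2195.5 km = 2.1955×10⁶ m.
r₂ = 1737 + 3825 = 5562.0 km = 5.5620×10⁶ m.
Transfer ellipse a_t = (r₁ + r₂)/2 = 3.879×10⁶ m.
At r₁: circular v_c1 = √(μ/r₁) = 1495 m/s; transfer-perilune v_p = √[μ(2/r₁ − 1/a_t)] = 1790 m/s.
Δv₁ = v_p − v_c1 = 295.1 m/s.

Δv ≈ 295 m/s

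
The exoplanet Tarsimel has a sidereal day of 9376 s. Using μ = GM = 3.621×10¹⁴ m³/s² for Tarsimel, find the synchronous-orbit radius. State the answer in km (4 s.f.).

r_sync ≈ 9308 km

A synchronous orbit has period T, so by Kepler's third law a = (μT²/4π²)^(1/3).
μT²/4π² = 3.621×10¹⁴ × (9.376×10³)² / 39.48 = 8.063×10²⁰ m³.
a = 9.308×10⁶ m = 9307.5 km.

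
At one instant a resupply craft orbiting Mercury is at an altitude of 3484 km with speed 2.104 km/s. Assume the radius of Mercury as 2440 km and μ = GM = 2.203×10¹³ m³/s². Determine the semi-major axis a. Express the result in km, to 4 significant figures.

r = 2440 + 3484 = 5924.0 km = 5.924×10⁶ m.
Specific orbital energy ε = v²/2 − μ/r = (2104)²/2 − 2.203×10¹³/5.924×10⁶ = -1.505×10⁶ J/kg.
Since ε = −μ/(2a), a = −μ/(2ε) = 7.317×10⁶ m = 7317.2 km.

a ≈ 7317 km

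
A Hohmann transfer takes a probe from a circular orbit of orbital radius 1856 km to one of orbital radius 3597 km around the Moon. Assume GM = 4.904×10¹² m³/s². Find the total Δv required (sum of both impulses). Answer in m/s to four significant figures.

r₁ = 1856 km = 1.856×10⁶ m.
r₂ = 3597 km = 3.597×10⁶ m.
Transfer ellipse a_t = (r₁ + r₂)/2 = 2.726×10⁶ m.
At r₁: circular v_c1 = √(μ/r₁) = 1625 m/s; transfer-perilune v_p = √[μ(2/r₁ − 1/a_t)] = 1867 m/s.
Δv₁ = v_p − v_c1 = 241.5 m/s.
At r₂: circular v_c2 = √(μ/r₂) = 1168 m/s; transfer-apolune v_a = √[μ(2/r₂ − 1/a_t)] = 963.4 m/s.
Δv₂ = v_c2 − v_a = 204.3 m/s.
Total Δv = Δv₁ + Δv₂ = 445.8 m/s.

Δv_total ≈ 445.8 m/s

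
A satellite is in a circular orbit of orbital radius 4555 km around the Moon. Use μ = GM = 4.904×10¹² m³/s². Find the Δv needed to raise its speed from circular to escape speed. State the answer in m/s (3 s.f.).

r = 4555 km = 4.555×10⁶ m.
Circular speed v_c = √(μ/r) = 1038 m/s.
Escape speed v_esc = √(2μ/r) = √2 × v_c = 1467 m/s.
Δv = v_esc − v_c = 429.8 m/s.

Δv ≈ 430 m/s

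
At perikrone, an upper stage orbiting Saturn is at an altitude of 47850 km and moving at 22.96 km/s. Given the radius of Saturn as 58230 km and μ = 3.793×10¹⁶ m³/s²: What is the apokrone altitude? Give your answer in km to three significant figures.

apokrone altitude ≈ 2.39×10⁵ km

r_p = 58230 + 47850 = 1.0608×10⁵ km = 1.061×10⁸ m.
Specific energy ε = v²/2 − μ/r = -9.398×10⁷ J/kg, so a = −μ/(2ε) = 2.018×10⁸ m.
The apsides satisfy r_p + r_a = 2a, so the apokrone radius is 2a − r_p = 2.975×10⁸ m = 2.9752×10⁵ km.
Apokrone altitude = 2.9752×10⁵ − 58230 = 2.3929×10⁵ km.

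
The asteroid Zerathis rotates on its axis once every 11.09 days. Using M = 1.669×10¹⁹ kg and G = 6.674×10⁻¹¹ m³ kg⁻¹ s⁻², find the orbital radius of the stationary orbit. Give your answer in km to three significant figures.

μ = GM = 6.674×10⁻¹¹ × 1.669×10¹⁹ = 1.114×10⁹ m³/s².
T = 11.09 days = 9.582×10⁵ s.
A synchronous orbit has period T, so by Kepler's third law a = (μT²/4π²)^(1/3).
μT²/4π² = 1.114×10⁹ × (9.582×10⁵)² / 39.48 = 2.590×10¹⁹ m³.
a = 2.959×10⁶ m = 2958.9 km.

r_sync ≈ 2960 km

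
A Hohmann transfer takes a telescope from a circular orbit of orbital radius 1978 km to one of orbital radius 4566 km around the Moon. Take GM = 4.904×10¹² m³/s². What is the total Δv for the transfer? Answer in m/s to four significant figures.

Δv_total ≈ 516.1 m/s

r₁ = 1978 km = 1.978×10⁶ m.
r₂ = 4566 km = 4.566×10⁶ m.
Transfer ellipse a_t = (r₁ + r₂)/2 = 3.272×10⁶ m.
At r₁: circular v_c1 = √(μ/r₁) = 1575 m/s; transfer-perilune v_p = √[μ(2/r₁ − 1/a_t)] = 1860 m/s.
Δv₁ = v_p − v_c1 = 285.5 m/s.
At r₂: circular v_c2 = √(μ/r₂) = 1036 m/s; transfer-apolune v_a = √[μ(2/r₂ − 1/a_t)] = 805.8 m/s.
Δv₂ = v_c2 − v_a = 230.6 m/s.
Total Δv = Δv₁ + Δv₂ = 516.1 m/s.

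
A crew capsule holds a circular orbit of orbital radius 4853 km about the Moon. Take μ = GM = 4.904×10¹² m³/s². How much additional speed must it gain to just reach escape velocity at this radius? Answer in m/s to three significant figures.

r = 4853 km = 4.853×10⁶ m.
Circular speed v_c = √(μ/r) = 1005 m/s.
Escape speed v_esc = √(2μ/r) = √2 × v_c = 1422 m/s.
Δv = v_esc − v_c = 416.4 m/s.

Δv ≈ 416 m/s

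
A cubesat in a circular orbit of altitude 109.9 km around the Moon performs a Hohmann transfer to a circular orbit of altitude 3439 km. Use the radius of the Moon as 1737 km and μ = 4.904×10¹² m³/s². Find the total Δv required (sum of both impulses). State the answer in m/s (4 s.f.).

Δv_total ≈ 616.3 m/s

r₁ = 1737 + 109.9 = 1846.9 km = 1.8469×10⁶ m.
r₂ = 1737 + 3439 = 5176.0 km = 5.1760×10⁶ m.
Transfer ellipse a_t = (r₁ + r₂)/2 = 3.511×10⁶ m.
At r₁: circular v_c1 = √(μ/r₁) = 1629 m/s; transfer-perilune v_p = √[μ(2/r₁ − 1/a_t)] = 1978 m/s.
Δv₁ = v_p − v_c1 = 348.9 m/s.
At r₂: circular v_c2 = √(μ/r₂) = 973.4 m/s; transfer-apolune v_a = √[μ(2/r₂ − 1/a_t)] = 705.9 m/s.
Δv₂ = v_c2 − v_a = 267.4 m/s.
Total Δv = Δv₁ + Δv₂ = 616.3 m/s.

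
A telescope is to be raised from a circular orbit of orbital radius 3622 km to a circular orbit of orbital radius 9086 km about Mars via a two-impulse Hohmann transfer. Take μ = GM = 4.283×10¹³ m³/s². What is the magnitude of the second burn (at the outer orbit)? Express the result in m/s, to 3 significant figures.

r₁ = 3622 km = 3.622×10⁶ m.
r₂ = 9086 km = 9.086×10⁶ m.
Transfer ellipse a_t = (r₁ + r₂)/2 = 6.354×10⁶ m.
At r₁: circular v_c1 = √(μ/r₁) = 3439 m/s; transfer-periapsis v_p = √[μ(2/r₁ − 1/a_t)] = 4112 m/s.
At r₂: circular v_c2 = √(μ/r₂) = 2171 m/s; transfer-apoapsis v_a = √[μ(2/r₂ − 1/a_t)] = 1639 m/s.
Δv₂ = v_c2 − v_a = 531.9 m/s.

Δv ≈ 532 m/s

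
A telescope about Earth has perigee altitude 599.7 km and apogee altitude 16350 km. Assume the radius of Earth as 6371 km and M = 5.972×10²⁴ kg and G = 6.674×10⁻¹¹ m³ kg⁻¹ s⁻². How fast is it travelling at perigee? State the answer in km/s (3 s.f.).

μ = GM = 6.674×10⁻¹¹ × 5.972×10²⁴ = 3.986×10¹⁴ m³/s².
r_p = 6371 + 599.7 = 6970.7 km = 6.9707×10⁶ m.
r_a = 6371 + 16350 = 22721 km = 2.2721×10⁷ m.
Semi-major axis a = (r_p + r_a)/2 = 14846 km = 1.485×10⁷ m.
Vis-viva: v² = μ(2/r − 1/a) = 3.986×10¹⁴ × (2.869×10⁻⁷ − 6.736×10⁻⁸) = 8.751×10⁷ m²/s².
v = 9355 m/s = 9.355 km/s.

v ≈ 9.35 km/s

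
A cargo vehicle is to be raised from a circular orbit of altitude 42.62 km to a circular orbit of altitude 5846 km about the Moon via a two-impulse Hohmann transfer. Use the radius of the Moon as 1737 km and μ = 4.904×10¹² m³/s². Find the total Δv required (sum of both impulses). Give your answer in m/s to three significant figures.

r₁ = 1737 + 42.62 = 1779.6 km = 1.7796×10⁶ m.
r₂ = 1737 + 5846 = 7583.0 km = 7.5830×10⁶ m.
Transfer ellipse a_t = (r₁ + r₂)/2 = 4.681×10⁶ m.
At r₁: circular v_c1 = √(μ/r₁) = 1660 m/s; transfer-perilune v_p = √[μ(2/r₁ − 1/a_t)] = 2113 m/s.
Δv₁ = v_p − v_c1 = 452.7 m/s.
At r₂: circular v_c2 = √(μ/r₂) = 804.2 m/s; transfer-apolune v_a = √[μ(2/r₂ − 1/a_t)] = 495.8 m/s.
Δv₂ = v_c2 − v_a = 308.4 m/s.
Total Δv = Δv₁ + Δv₂ = 761.1 m/s.

Δv_total ≈ 761 m/s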